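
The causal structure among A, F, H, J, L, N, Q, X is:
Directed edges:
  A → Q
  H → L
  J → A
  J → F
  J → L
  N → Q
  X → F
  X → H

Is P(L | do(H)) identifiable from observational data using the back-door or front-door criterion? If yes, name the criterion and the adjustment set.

desc(H)\{H}={L}; candidates ⊆ {A,F,J,N,Q,X}.
∅: H⊥L given ∅ in G with H→· removed — back-door holds.
P(L|do(H)) = P(L|H) — no adjustment needed.

P(L|do(H)): backdoor, adjust for ∅.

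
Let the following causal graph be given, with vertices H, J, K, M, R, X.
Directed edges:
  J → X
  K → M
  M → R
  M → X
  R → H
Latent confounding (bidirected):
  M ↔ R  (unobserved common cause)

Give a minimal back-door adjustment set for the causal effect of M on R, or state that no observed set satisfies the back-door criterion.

M→R: no observed back-door set.

desc(M)\{M}={H,R,X}; candidates ⊆ {J,K}.
M↔R: latent back-door arc(s) into M.
size 0: {}; under {} M still reaches {H,K,R} ∋ R.
size 1: {J}, {K}; under {J} M still reaches {H,K,R} ∋ R.
size 2: {J,K}; under {J,K} M still reaches {H,R} ∋ R.
M↔R cannot be blocked by any observed set — no back-door set.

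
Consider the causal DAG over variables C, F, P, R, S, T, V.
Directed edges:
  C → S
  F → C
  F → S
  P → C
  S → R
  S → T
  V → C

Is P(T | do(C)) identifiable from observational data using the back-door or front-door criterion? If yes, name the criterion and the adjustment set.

desc(C)\{C}={R,S,T}; candidates ⊆ {F,P,V}.
size 0: {}; under {} C still reaches {F,P,R,S,T,V} ∋ T.
{F}: C⊥T given {F} in G with C→· removed — back-door holds.
P(T|do(C)) = Σ_{F} P(T|C,F)·P(F).

P(T|do(C)): backdoor, adjust for {F}.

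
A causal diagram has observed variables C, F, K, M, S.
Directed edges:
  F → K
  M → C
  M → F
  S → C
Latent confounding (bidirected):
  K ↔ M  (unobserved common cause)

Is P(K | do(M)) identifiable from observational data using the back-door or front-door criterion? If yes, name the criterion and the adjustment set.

desc(M)\{M}={C,F,K}; candidates ⊆ {S}.
M↔K: latent back-door arc(s) into M.
size 0: {}; under {} M still reaches {K} ∋ K.
size 1: {S}; under {S} M still reaches {K} ∋ K.
M↔K cannot be blocked by any observed set — no back-door set.
{F}: (i) intercepts every directed M→K path; (ii) no back-door M→{F}; (iii) {M} blocks every back-door {F}→K. Front-door holds.
P(K|do(M)) = Σ_{F} P(F|M) Σ_{M'} P(K|F,M')P(M').

P(K|do(M)): frontdoor, adjust for {F}.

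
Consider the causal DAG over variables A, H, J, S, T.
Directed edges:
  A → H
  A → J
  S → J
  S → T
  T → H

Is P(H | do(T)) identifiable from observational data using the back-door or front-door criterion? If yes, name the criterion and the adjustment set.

P(H|do(T)): backdoor, adjust for ∅.

desc(T)\{T}={H}; candidates ⊆ {A,J,S}.
∅: T⊥H given ∅ in G with T→· removed — back-door holds.
P(H|do(T)) = P(H|T) — no adjustment needed.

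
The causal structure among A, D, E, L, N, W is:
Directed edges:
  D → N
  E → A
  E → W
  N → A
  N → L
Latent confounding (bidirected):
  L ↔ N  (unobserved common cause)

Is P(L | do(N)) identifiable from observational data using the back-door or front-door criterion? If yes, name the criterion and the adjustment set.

P(L|do(N)): not identifiable (no BD/FD set).

desc(N)\{N}={A,L}; candidates ⊆ {D,E,W}.
N↔L: latent back-door arc(s) into N.
size 0: {}; under {} N still reaches {D,L} ∋ L.
size 1: {D}, {E}, {W}; under {D} N still reaches {L} ∋ L.
size 2: {D,E}, {D,W}, {E,W}; under {D,E} N still reaches {L} ∋ L.
N↔L cannot be blocked by any observed set — no back-door set.
No mediator lies on a directed N→…→L path.
Neither criterion identifies P(L|do(N)) in this graph.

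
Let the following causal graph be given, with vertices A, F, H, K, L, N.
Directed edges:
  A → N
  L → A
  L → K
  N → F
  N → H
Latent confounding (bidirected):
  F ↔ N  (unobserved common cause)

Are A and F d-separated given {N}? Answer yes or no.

Bayes-Ball from A | {N} reaches {F,K,L}.
F ∈ reach(A|{N}) ⇒ A ⊥̸ F | {N}.

No — A and F are d-connected given {N}.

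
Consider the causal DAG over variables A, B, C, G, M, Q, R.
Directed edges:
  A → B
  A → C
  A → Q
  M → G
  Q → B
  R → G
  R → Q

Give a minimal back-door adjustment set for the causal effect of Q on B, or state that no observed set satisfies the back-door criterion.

Q→B: minimal back-door set {A}.

desc(Q)\{Q}={B}; candidates ⊆ {A,C,G,M,R}.
size 0: {}; under {} Q still reaches {A,B,C,G,R} ∋ B.
{A}: Q⊥B given {A} in G with Q→· removed — back-door holds.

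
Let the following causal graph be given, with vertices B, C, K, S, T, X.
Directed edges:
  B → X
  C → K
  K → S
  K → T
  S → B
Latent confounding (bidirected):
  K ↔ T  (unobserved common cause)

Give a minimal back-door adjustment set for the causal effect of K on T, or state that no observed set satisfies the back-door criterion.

K→T: no observed back-door set.

desc(K)\{K}={B,S,T,X}; candidates ⊆ {C}.
K↔T: latent back-door arc(s) into K.
size 0: {}; under {} K still reaches {C,T} ∋ T.
size 1: {C}; under {C} K still reaches {T} ∋ T.
K↔T cannot be blocked by any observed set — no back-door set.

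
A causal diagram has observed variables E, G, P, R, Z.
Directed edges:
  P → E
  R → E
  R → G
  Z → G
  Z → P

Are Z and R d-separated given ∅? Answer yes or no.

Bayes-Ball from Z | ∅ reaches {E,G,P}.
R ∉ reach(Z|∅) ⇒ Z ⊥ R | ∅.

Yes — Z ⊥ R | ∅.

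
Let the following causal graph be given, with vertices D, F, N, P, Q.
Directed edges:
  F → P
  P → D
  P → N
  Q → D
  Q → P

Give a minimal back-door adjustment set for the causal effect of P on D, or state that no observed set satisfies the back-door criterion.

desc(P)\{P}={D,N}; candidates ⊆ {F,Q}.
size 0: {}; under {} P still reaches {D,F,Q} ∋ D.
{Q}: P⊥D given {Q} in G with P→· removed — back-door holds.

P→D: minimal back-door set {Q}.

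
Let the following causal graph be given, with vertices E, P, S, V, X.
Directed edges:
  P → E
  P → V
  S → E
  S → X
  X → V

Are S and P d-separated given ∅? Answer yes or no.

Yes — S ⊥ P | ∅.

Bayes-Ball from S | ∅ reaches {E,V,X}.
P ∉ reach(S|∅) ⇒ S ⊥ P | ∅.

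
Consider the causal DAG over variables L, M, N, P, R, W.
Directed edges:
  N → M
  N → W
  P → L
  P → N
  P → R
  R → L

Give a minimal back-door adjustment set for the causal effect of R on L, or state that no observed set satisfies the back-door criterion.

R→L: minimal back-door set {P}.

desc(R)\{R}={L}; candidates ⊆ {M,N,P,W}.
size 0: {}; under {} R still reaches {L,M,N,P,W} ∋ L.
{P}: R⊥L given {P} in G with R→· removed — back-door holds.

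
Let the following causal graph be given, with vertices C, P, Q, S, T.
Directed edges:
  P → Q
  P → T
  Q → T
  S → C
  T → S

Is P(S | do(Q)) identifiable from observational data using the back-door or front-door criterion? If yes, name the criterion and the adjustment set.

desc(Q)\{Q}={C,S,T}; candidates ⊆ {P}.
size 0: {}; under {} Q still reaches {C,P,S,T} ∋ S.
{P}: Q⊥S given {P} in G with Q→· removed — back-door holds.
P(S|do(Q)) = Σ_{P} P(S|Q,P)·P(P).

P(S|do(Q)): backdoor, adjust for {P}.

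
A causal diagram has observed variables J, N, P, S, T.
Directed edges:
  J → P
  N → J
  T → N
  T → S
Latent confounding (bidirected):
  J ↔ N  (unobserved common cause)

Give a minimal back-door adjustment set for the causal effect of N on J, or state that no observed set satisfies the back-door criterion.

N→J: no observed back-door set.

desc(N)\{N}={J,P}; candidates ⊆ {S,T}.
N↔J: latent back-door arc(s) into N.
size 0: {}; under {} N still reaches {J,P,S,T} ∋ J.
size 1: {S}, {T}; under {S} N still reaches {J,P,T} ∋ J.
size 2: {S,T}; under {S,T} N still reaches {J,P} ∋ J.
N↔J cannot be blocked by any observed set — no back-door set.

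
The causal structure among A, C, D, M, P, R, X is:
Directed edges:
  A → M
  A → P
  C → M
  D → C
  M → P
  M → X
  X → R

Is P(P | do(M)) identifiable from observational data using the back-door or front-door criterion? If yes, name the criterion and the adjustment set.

desc(M)\{M}={P,R,X}; candidates ⊆ {A,C,D}.
size 0: {}; under {} M still reaches {A,C,D,P} ∋ P.
{A}: M⊥P given {A} in G with M→· removed — back-door holds.
P(P|do(M)) = Σ_{A} P(P|M,A)·P(A).

P(P|do(M)): backdoor, adjust for {A}.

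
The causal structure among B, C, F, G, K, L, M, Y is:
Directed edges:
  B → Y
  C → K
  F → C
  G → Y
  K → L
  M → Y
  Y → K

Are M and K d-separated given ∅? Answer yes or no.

Bayes-Ball from M | ∅ reaches {K,L,Y}.
K ∈ reach(M|∅) ⇒ M ⊥̸ K | ∅.

No — M and K are d-connected given ∅.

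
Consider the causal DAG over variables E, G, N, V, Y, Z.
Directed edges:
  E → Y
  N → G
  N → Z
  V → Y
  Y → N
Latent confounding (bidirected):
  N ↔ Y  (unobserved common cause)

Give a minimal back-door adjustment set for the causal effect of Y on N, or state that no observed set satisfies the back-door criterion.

Y→N: no observed back-door set.

desc(Y)\{Y}={G,N,Z}; candidates ⊆ {E,V}.
Y↔N: latent back-door arc(s) into Y.
size 0: {}; under {} Y still reaches {E,G,N,V,Z} ∋ N.
size 1: {E}, {V}; under {E} Y still reaches {G,N,V,Z} ∋ N.
size 2: {E,V}; under {E,V} Y still reaches {G,N,Z} ∋ N.
Y↔N cannot be blocked by any observed set — no back-door set.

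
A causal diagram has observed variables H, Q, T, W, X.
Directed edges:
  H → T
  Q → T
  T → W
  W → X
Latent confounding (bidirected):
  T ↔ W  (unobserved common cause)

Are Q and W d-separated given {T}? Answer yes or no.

Bayes-Ball from Q | {T} reaches {H,W,X}.
W ∈ reach(Q|{T}) ⇒ Q ⊥̸ W | {T}.

No — Q and W are d-connected given {T}.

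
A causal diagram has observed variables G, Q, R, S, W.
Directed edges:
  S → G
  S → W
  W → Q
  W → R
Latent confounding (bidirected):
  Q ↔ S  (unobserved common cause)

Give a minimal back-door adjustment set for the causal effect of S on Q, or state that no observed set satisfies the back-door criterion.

desc(S)\{S}={G,Q,R,W}; candidates ⊆ {—}.
S↔Q: latent back-door arc(s) into S.
size 0: {}; under {} S still reaches {Q} ∋ Q.
S↔Q cannot be blocked by any observed set — no back-door set.

S→Q: no observed back-door set.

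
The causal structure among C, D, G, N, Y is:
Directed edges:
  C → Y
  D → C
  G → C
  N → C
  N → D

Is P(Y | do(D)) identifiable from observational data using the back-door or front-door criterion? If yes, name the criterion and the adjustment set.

desc(D)\{D}={C,Y}; candidates ⊆ {G,N}.
size 0: {}; under {} D still reaches {C,N,Y} ∋ Y.
{N}: D⊥Y given {N} in G with D→· removed — back-door holds.
P(Y|do(D)) = Σ_{N} P(Y|D,N)·P(N).

P(Y|do(D)): backdoor, adjust for {N}.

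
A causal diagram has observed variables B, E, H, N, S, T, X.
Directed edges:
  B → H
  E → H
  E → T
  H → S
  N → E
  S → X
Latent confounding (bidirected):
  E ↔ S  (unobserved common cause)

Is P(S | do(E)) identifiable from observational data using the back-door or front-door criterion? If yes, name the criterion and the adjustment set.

desc(E)\{E}={H,S,T,X}; candidates ⊆ {B,N}.
E↔S: latent back-door arc(s) into E.
size 0: {}; under {} E still reaches {N,S,X} ∋ S.
size 1: {B}, {N}; under {B} E still reaches {N,S,X} ∋ S.
size 2: {B,N}; under {B,N} E still reaches {S,X} ∋ S.
E↔S cannot be blocked by any observed set — no back-door set.
{H}: (i) intercepts every directed E→S path; (ii) no back-door E→{H}; (iii) {E} blocks every back-door {H}→S. Front-door holds.
P(S|do(E)) = Σ_{H} P(H|E) Σ_{E'} P(S|H,E')P(E').

P(S|do(E)): frontdoor, adjust for {H}.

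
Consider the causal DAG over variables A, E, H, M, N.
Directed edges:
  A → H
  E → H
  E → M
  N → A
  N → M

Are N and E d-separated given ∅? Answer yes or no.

Yes — N ⊥ E | ∅.

Bayes-Ball from N | ∅ reaches {A,H,M}.
E ∉ reach(N|∅) ⇒ N ⊥ E | ∅.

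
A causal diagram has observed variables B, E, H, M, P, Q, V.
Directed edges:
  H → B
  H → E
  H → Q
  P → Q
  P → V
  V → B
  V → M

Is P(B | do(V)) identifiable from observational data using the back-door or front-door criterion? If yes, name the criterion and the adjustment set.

P(B|do(V)): backdoor, adjust for ∅.

desc(V)\{V}={B,M}; candidates ⊆ {E,H,P,Q}.
∅: V⊥B given ∅ in G with V→· removed — back-door holds.
P(B|do(V)) = P(B|V) — no adjustment needed.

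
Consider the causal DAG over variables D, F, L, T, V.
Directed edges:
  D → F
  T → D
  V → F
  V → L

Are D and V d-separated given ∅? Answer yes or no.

Yes — D ⊥ V | ∅.

Bayes-Ball from D | ∅ reaches {F,T}.
V ∉ reach(D|∅) ⇒ D ⊥ V | ∅.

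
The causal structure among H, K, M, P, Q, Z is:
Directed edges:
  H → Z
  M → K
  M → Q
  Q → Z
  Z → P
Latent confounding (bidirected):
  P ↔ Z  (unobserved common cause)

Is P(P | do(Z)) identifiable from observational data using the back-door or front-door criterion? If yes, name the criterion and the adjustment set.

P(P|do(Z)): not identifiable (no BD/FD set).

desc(Z)\{Z}={P}; candidates ⊆ {H,K,M,Q}.
Z↔P: latent back-door arc(s) into Z.
size 0: {}; under {} Z still reaches {H,K,M,P,Q} ∋ P.
size 1: {H}, {K}, {M} …(+1); under {H} Z still reaches {K,M,P,Q} ∋ P.
size 2: {H,K}, {H,M}, {H,Q} …(+3); under {H,K} Z still reaches {M,P,Q} ∋ P.
Z↔P cannot be blocked by any observed set — no back-door set.
No mediator lies on a directed Z→…→P path.
Neither criterion identifies P(P|do(Z)) in this graph.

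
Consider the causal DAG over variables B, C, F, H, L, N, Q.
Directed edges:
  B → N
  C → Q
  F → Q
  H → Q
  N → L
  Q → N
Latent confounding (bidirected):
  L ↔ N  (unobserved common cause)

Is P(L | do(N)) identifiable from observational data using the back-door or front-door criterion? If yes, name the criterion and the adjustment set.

desc(N)\{N}={L}; candidates ⊆ {B,C,F,H,Q}.
N↔L: latent back-door arc(s) into N.
size 0: {}; under {} N still reaches {B,C,F,H,L,Q} ∋ L.
size 1: {B}, {C}, {F} …(+2); under {B} N still reaches {C,F,H,L,Q} ∋ L.
size 2: {B,C}, {B,F}, {B,H} …(+7); under {B,C} N still reaches {F,H,L,Q} ∋ L.
N↔L cannot be blocked by any observed set — no back-door set.
No mediator lies on a directed N→…→L path.
Neither criterion identifies P(L|do(N)) in this graph.

P(L|do(N)): not identifiable (no BD/FD set).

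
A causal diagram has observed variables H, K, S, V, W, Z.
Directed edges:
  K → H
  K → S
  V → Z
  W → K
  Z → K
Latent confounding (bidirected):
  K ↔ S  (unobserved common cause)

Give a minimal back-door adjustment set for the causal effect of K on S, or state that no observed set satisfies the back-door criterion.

K→S: no observed back-door set.

desc(K)\{K}={H,S}; candidates ⊆ {V,W,Z}.
K↔S: latent back-door arc(s) into K.
size 0: {}; under {} K still reaches {S,V,W,Z} ∋ S.
size 1: {V}, {W}, {Z}; under {V} K still reaches {S,W,Z} ∋ S.
size 2: {V,W}, {V,Z}, {W,Z}; under {V,W} K still reaches {S,Z} ∋ S.
K↔S cannot be blocked by any observed set — no back-door set.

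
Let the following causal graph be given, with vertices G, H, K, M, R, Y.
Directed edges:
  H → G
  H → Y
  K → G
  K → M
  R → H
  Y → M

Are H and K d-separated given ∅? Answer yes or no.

Bayes-Ball from H | ∅ reaches {G,M,R,Y}.
K ∉ reach(H|∅) ⇒ H ⊥ K | ∅.

Yes — H ⊥ K | ∅.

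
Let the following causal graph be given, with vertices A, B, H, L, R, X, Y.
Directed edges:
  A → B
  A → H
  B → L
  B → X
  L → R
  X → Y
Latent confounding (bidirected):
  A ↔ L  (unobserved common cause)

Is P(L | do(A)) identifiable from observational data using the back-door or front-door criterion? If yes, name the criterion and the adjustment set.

desc(A)\{A}={B,H,L,R,X,Y}; candidates ⊆ {—}.
A↔L: latent back-door arc(s) into A.
size 0: {}; under {} A still reaches {L,R} ∋ L.
A↔L cannot be blocked by any observed set — no back-door set.
{B}: (i) intercepts every directed A→L path; (ii) no back-door A→{B}; (iii) {A} blocks every back-door {B}→L. Front-door holds.
P(L|do(A)) = Σ_{B} P(B|A) Σ_{A'} P(L|B,A')P(A').

P(L|do(A)): frontdoor, adjust for {B}.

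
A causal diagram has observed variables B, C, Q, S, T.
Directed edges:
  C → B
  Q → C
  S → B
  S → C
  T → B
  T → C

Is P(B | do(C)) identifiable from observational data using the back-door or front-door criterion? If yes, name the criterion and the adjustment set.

P(B|do(C)): backdoor, adjust for {S, T}.

desc(C)\{C}={B}; candidates ⊆ {Q,S,T}.
size 0: {}; under {} C still reaches {B,Q,S,T} ∋ B.
size 1: {Q}, {S}, {T}; under {Q} C still reaches {B,S,T} ∋ B.
{S,T}: C⊥B given {S,T} in G with C→· removed — back-door holds.
P(B|do(C)) = Σ_{S,T} P(B|C,S,T)·P(S,T).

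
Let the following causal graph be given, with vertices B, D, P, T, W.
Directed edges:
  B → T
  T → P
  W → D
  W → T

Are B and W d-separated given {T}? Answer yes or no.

Bayes-Ball from B | {T} reaches {D,W}.
W ∈ reach(B|{T}) ⇒ B ⊥̸ W | {T}.

No — B and W are d-connected given {T}.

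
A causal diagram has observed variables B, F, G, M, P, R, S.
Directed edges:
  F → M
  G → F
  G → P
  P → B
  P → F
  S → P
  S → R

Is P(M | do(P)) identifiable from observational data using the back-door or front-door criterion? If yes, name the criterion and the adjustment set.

P(M|do(P)): backdoor, adjust for {G}.

desc(P)\{P}={B,F,M}; candidates ⊆ {G,R,S}.
size 0: {}; under {} P still reaches {F,G,M,R,S} ∋ M.
{G}: P⊥M given {G} in G with P→· removed — back-door holds.
P(M|do(P)) = Σ_{G} P(M|P,G)·P(G).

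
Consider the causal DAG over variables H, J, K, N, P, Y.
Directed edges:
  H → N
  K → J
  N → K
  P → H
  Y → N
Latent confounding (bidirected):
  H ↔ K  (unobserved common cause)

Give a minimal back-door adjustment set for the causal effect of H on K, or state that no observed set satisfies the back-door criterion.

H→K: no observed back-door set.

desc(H)\{H}={J,K,N}; candidates ⊆ {P,Y}.
H↔K: latent back-door arc(s) into H.
size 0: {}; under {} H still reaches {J,K,P} ∋ K.
size 1: {P}, {Y}; under {P} H still reaches {J,K} ∋ K.
size 2: {P,Y}; under {P,Y} H still reaches {J,K} ∋ K.
H↔K cannot be blocked by any observed set — no back-door set.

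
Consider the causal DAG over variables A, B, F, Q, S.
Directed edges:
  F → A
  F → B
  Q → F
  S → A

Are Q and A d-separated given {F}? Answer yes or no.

Bayes-Ball from Q | {F} reaches ∅.
A ∉ reach(Q|{F}) ⇒ Q ⊥ A | {F}.

Yes — Q ⊥ A | {F}.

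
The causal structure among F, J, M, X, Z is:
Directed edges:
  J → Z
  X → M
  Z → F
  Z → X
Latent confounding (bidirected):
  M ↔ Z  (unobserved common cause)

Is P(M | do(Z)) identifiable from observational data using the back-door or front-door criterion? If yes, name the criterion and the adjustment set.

P(M|do(Z)): frontdoor, adjust for {X}.

desc(Z)\{Z}={F,M,X}; candidates ⊆ {J}.
Z↔M: latent back-door arc(s) into Z.
size 0: {}; under {} Z still reaches {J,M} ∋ M.
size 1: {J}; under {J} Z still reaches {M} ∋ M.
Z↔M cannot be blocked by any observed set — no back-door set.
{X}: (i) intercepts every directed Z→M path; (ii) no back-door Z→{X}; (iii) {Z} blocks every back-door {X}→M. Front-door holds.
P(M|do(Z)) = Σ_{X} P(X|Z) Σ_{Z'} P(M|X,Z')P(Z').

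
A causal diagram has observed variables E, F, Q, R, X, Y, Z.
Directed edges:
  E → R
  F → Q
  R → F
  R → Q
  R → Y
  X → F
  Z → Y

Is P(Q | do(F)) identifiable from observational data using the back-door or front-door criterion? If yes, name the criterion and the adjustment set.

P(Q|do(F)): backdoor, adjust for {R}.

desc(F)\{F}={Q}; candidates ⊆ {E,R,X,Y,Z}.
size 0: {}; under {} F still reaches {E,Q,R,X,Y} ∋ Q.
{R}: F⊥Q given {R} in G with F→· removed — back-door holds.
P(Q|do(F)) = Σ_{R} P(Q|F,R)·P(R).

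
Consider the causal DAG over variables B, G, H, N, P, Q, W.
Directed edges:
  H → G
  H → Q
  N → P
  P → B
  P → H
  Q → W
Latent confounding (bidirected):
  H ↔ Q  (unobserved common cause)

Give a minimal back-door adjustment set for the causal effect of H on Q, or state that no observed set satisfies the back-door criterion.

H→Q: no observed back-door set.

desc(H)\{H}={G,Q,W}; candidates ⊆ {B,N,P}.
H↔Q: latent back-door arc(s) into H.
size 0: {}; under {} H still reaches {B,N,P,Q,W} ∋ Q.
size 1: {B}, {N}, {P}; under {B} H still reaches {N,P,Q,W} ∋ Q.
size 2: {B,N}, {B,P}, {N,P}; under {B,N} H still reaches {P,Q,W} ∋ Q.
H↔Q cannot be blocked by any observed set — no back-door set.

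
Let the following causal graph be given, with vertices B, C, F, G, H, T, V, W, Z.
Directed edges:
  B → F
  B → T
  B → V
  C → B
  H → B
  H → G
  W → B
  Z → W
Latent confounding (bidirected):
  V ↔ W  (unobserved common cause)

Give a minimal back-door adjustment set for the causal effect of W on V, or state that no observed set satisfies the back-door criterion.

desc(W)\{W}={B,F,T,V}; candidates ⊆ {C,G,H,Z}.
W↔V: latent back-door arc(s) into W.
size 0: {}; under {} W still reaches {V,Z} ∋ V.
size 1: {C}, {G}, {H} …(+1); under {C} W still reaches {V,Z} ∋ V.
size 2: {C,G}, {C,H}, {C,Z} …(+3); under {C,G} W still reaches {V,Z} ∋ V.
W↔V cannot be blocked by any observed set — no back-door set.

W→V: no observed back-door set.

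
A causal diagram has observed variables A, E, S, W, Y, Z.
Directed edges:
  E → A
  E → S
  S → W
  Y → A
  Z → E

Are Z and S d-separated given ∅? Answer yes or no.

Bayes-Ball from Z | ∅ reaches {A,E,S,W}.
S ∈ reach(Z|∅) ⇒ Z ⊥̸ S | ∅.

No — Z and S are d-connected given ∅.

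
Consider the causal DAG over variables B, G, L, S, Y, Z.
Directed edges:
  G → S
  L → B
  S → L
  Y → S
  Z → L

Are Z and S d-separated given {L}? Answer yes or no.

Bayes-Ball from Z | {L} reaches {G,S,Y}.
S ∈ reach(Z|{L}) ⇒ Z ⊥̸ S | {L}.

No — Z and S are d-connected given {L}.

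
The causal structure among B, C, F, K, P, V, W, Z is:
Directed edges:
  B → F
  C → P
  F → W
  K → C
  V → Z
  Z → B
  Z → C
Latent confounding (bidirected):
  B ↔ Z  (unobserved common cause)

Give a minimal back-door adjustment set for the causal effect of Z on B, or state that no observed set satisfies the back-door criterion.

desc(Z)\{Z}={B,C,F,P,W}; candidates ⊆ {K,V}.
Z↔B: latent back-door arc(s) into Z.
size 0: {}; under {} Z still reaches {B,F,V,W} ∋ B.
size 1: {K}, {V}; under {K} Z still reaches {B,F,V,W} ∋ B.
size 2: {K,V}; under {K,V} Z still reaches {B,F,W} ∋ B.
Z↔B cannot be blocked by any observed set — no back-door set.

Z→B: no observed back-door set.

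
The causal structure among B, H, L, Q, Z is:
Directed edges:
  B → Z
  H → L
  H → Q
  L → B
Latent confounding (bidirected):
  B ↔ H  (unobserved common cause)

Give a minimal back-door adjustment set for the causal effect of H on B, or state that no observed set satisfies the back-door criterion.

H→B: no observed back-door set.

desc(H)\{H}={B,L,Q,Z}; candidates ⊆ {—}.
H↔B: latent back-door arc(s) into H.
size 0: {}; under {} H still reaches {B,Z} ∋ B.
H↔B cannot be blocked by any observed set — no back-door set.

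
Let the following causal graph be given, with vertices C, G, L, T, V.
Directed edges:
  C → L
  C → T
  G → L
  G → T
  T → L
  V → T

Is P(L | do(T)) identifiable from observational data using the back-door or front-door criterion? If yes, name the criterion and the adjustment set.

desc(T)\{T}={L}; candidates ⊆ {C,G,V}.
size 0: {}; under {} T still reaches {C,G,L,V} ∋ L.
size 1: {C}, {G}, {V}; under {C} T still reaches {G,L,V} ∋ L.
{C,G}: T⊥L given {C,G} in G with T→· removed — back-door holds.
P(L|do(T)) = Σ_{C,G} P(L|T,C,G)·P(C,G).

P(L|do(T)): backdoor, adjust for {C, G}.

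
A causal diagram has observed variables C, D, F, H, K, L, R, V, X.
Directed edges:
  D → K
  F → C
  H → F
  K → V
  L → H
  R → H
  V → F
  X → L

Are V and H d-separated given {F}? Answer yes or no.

Bayes-Ball from V | {F} reaches {D,H,K,L,R,X}.
H ∈ reach(V|{F}) ⇒ V ⊥̸ H | {F}.

No — V and H are d-connected given {F}.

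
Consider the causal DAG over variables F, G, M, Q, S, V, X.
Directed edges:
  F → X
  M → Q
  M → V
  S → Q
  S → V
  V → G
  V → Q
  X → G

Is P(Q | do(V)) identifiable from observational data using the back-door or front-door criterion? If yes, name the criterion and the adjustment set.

P(Q|do(V)): backdoor, adjust for {M, S}.

desc(V)\{V}={G,Q}; candidates ⊆ {F,M,S,X}.
size 0: {}; under {} V still reaches {M,Q,S} ∋ Q.
size 1: {F}, {M}, {S} …(+1); under {F} V still reaches {M,Q,S} ∋ Q.
{M,S}: V⊥Q given {M,S} in G with V→· removed — back-door holds.
P(Q|do(V)) = Σ_{M,S} P(Q|V,M,S)·P(M,S).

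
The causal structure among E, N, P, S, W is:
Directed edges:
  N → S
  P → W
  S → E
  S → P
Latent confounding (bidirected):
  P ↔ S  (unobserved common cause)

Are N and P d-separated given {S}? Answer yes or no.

Bayes-Ball from N | {S} reaches {P,W}.
P ∈ reach(N|{S}) ⇒ N ⊥̸ P | {S}.

No — N and P are d-connected given {S}.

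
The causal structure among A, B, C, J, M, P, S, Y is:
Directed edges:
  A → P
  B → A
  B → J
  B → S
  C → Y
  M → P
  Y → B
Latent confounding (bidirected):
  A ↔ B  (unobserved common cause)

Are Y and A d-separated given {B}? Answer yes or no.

No — Y and A are d-connected given {B}.

Bayes-Ball from Y | {B} reaches {A,C,P}.
A ∈ reach(Y|{B}) ⇒ Y ⊥̸ A | {B}.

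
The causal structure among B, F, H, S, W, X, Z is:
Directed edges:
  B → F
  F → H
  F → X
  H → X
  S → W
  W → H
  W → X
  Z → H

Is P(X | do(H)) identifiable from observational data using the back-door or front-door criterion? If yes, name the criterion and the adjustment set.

desc(H)\{H}={X}; candidates ⊆ {B,F,S,W,Z}.
size 0: {}; under {} H still reaches {B,F,S,W,X,Z} ∋ X.
size 1: {B}, {F}, {S} …(+2); under {B} H still reaches {F,S,W,X,Z} ∋ X.
{F,W}: H⊥X given {F,W} in G with H→· removed — back-door holds.
P(X|do(H)) = Σ_{F,W} P(X|H,F,W)·P(F,W).

P(X|do(H)): backdoor, adjust for {F, W}.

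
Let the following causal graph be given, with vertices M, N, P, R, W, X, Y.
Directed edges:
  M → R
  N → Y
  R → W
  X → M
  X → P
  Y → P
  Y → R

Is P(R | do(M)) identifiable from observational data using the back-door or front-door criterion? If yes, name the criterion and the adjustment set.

desc(M)\{M}={R,W}; candidates ⊆ {N,P,X,Y}.
∅: M⊥R given ∅ in G with M→· removed — back-door holds.
P(R|do(M)) = P(R|M) — no adjustment needed.

P(R|do(M)): backdoor, adjust for ∅.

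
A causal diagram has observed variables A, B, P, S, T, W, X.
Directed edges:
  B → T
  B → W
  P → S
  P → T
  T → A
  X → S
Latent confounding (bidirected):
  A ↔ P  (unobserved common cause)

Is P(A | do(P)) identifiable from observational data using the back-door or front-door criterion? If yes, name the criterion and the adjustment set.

desc(P)\{P}={A,S,T}; candidates ⊆ {B,W,X}.
P↔A: latent back-door arc(s) into P.
size 0: {}; under {} P still reaches {A} ∋ A.
size 1: {B}, {W}, {X}; under {B} P still reaches {A} ∋ A.
size 2: {B,W}, {B,X}, {W,X}; under {B,W} P still reaches {A} ∋ A.
P↔A cannot be blocked by any observed set — no back-door set.
{T}: (i) intercepts every directed P→A path; (ii) no back-door P→{T}; (iii) {P} blocks every back-door {T}→A. Front-door holds.
P(A|do(P)) = Σ_{T} P(T|P) Σ_{P'} P(A|T,P')P(P').

P(A|do(P)): frontdoor, adjust for {T}.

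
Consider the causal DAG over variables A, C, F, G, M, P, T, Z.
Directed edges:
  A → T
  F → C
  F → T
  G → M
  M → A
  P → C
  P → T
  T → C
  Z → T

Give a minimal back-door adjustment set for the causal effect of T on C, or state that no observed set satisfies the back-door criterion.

T→C: minimal back-door set {F, P}.

desc(T)\{T}={C}; candidates ⊆ {A,F,G,M,P,Z}.
size 0: {}; under {} T still reaches {A,C,F,G,M,P,Z} ∋ C.
size 1: {A}, {F}, {G} …(+3); under {A} T still reaches {C,F,P,Z} ∋ C.
{F,P}: T⊥C given {F,P} in G with T→· removed — back-door holds.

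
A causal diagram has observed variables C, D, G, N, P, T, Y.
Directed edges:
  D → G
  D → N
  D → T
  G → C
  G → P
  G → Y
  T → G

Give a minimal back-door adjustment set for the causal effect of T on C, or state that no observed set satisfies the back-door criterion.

desc(T)\{T}={C,G,P,Y}; candidates ⊆ {D,N}.
size 0: {}; under {} T still reaches {C,D,G,N,P,Y} ∋ C.
{D}: T⊥C given {D} in G with T→· removed — back-door holds.

T→C: minimal back-door set {D}.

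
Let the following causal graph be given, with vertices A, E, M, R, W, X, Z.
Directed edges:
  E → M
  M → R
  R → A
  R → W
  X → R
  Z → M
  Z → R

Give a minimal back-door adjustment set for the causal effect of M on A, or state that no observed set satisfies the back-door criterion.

M→A: minimal back-door set {Z}.

desc(M)\{M}={A,R,W}; candidates ⊆ {E,X,Z}.
size 0: {}; under {} M still reaches {A,E,R,W,Z} ∋ A.
{Z}: M⊥A given {Z} in G with M→· removed — back-door holds.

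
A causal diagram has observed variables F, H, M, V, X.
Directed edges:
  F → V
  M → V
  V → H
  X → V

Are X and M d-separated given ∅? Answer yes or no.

Yes — X ⊥ M | ∅.

Bayes-Ball from X | ∅ reaches {H,V}.
M ∉ reach(X|∅) ⇒ X ⊥ M | ∅.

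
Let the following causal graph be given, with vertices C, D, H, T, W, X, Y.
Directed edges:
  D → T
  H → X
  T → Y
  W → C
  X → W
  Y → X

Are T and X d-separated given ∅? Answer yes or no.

Bayes-Ball from T | ∅ reaches {C,D,W,X,Y}.
X ∈ reach(T|∅) ⇒ T ⊥̸ X | ∅.

No — T and X are d-connected given ∅.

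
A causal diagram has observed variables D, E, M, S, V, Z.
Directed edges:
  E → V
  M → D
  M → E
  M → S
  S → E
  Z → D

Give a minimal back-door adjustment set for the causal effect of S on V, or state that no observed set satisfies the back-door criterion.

S→V: minimal back-door set {M}.

desc(S)\{S}={E,V}; candidates ⊆ {D,M,Z}.
size 0: {}; under {} S still reaches {D,E,M,V} ∋ V.
{M}: S⊥V given {M} in G with S→· removed — back-door holds.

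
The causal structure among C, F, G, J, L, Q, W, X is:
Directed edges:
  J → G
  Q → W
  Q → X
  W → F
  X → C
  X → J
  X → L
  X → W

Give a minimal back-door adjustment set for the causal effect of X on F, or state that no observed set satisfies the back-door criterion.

X→F: minimal back-door set {Q}.

desc(X)\{X}={C,F,G,J,L,W}; candidates ⊆ {Q}.
size 0: {}; under {} X still reaches {F,Q,W} ∋ F.
{Q}: X⊥F given {Q} in G with X→· removed — back-door holds.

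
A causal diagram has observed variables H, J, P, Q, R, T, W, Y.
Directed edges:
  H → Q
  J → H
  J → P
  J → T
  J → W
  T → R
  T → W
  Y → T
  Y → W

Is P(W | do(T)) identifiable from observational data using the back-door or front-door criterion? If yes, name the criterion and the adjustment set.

desc(T)\{T}={R,W}; candidates ⊆ {H,J,P,Q,Y}.
size 0: {}; under {} T still reaches {H,J,P,Q,W,Y} ∋ W.
size 1: {H}, {J}, {P} …(+2); under {H} T still reaches {J,P,W,Y} ∋ W.
{J,Y}: T⊥W given {J,Y} in G with T→· removed — back-door holds.
P(W|do(T)) = Σ_{J,Y} P(W|T,J,Y)·P(J,Y).

P(W|do(T)): backdoor, adjust for {J, Y}.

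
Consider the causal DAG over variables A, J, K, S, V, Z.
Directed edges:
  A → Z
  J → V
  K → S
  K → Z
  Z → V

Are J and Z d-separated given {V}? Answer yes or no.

Bayes-Ball from J | {V} reaches {A,K,S,Z}.
Z ∈ reach(J|{V}) ⇒ J ⊥̸ Z | {V}.

No — J and Z are d-connected given {V}.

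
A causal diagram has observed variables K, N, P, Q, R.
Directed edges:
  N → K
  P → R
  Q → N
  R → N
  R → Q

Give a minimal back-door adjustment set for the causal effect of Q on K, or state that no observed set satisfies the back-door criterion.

Q→K: minimal back-door set {R}.

desc(Q)\{Q}={K,N}; candidates ⊆ {P,R}.
size 0: {}; under {} Q still reaches {K,N,P,R} ∋ K.
{R}: Q⊥K given {R} in G with Q→· removed — back-door holds.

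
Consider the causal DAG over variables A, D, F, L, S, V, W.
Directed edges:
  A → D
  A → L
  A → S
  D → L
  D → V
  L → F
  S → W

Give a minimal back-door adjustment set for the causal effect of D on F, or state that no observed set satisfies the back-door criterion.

D→F: minimal back-door set {A}.

desc(D)\{D}={F,L,V}; candidates ⊆ {A,S,W}.
size 0: {}; under {} D still reaches {A,F,L,S,W} ∋ F.
{A}: D⊥F given {A} in G with D→· removed — back-door holds.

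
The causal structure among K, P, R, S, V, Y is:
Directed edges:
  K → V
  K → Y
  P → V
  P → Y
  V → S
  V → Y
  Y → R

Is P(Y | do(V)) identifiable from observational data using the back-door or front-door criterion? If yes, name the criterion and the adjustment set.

desc(V)\{V}={R,S,Y}; candidates ⊆ {K,P}.
size 0: {}; under {} V still reaches {K,P,R,Y} ∋ Y.
size 1: {K}, {P}; under {K} V still reaches {P,R,Y} ∋ Y.
{K,P}: V⊥Y given {K,P} in G with V→· removed — back-door holds.
P(Y|do(V)) = Σ_{K,P} P(Y|V,K,P)·P(K,P).

P(Y|do(V)): backdoor, adjust for {K, P}.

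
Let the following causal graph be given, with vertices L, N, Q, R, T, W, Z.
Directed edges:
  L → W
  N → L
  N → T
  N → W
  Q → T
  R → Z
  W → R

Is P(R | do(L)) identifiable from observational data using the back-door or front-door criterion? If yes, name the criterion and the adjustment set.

desc(L)\{L}={R,W,Z}; candidates ⊆ {N,Q,T}.
size 0: {}; under {} L still reaches {N,R,T,W,Z} ∋ R.
{N}: L⊥R given {N} in G with L→· removed — back-door holds.
P(R|do(L)) = Σ_{N} P(R|L,N)·P(N).

P(R|do(L)): backdoor, adjust for {N}.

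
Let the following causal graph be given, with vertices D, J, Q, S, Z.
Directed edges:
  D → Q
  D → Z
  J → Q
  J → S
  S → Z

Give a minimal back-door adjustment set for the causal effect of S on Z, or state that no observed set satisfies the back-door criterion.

desc(S)\{S}={Z}; candidates ⊆ {D,J,Q}.
∅: S⊥Z given ∅ in G with S→· removed — back-door holds.

S→Z: minimal back-door set ∅.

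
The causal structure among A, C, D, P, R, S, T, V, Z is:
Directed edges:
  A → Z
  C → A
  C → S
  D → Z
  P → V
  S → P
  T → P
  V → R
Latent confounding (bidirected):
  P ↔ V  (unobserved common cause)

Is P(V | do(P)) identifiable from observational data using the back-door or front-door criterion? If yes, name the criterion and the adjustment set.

P(V|do(P)): not identifiable (no BD/FD set).

desc(P)\{P}={R,V}; candidates ⊆ {A,C,D,S,T,Z}.
P↔V: latent back-door arc(s) into P.
size 0: {}; under {} P still reaches {A,C,R,S,T,V,Z} ∋ V.
size 1: {A}, {C}, {D} …(+3); under {A} P still reaches {C,R,S,T,V} ∋ V.
size 2: {A,C}, {A,D}, {A,S} …(+12); under {A,C} P still reaches {R,S,T,V} ∋ V.
P↔V cannot be blocked by any observed set — no back-door set.
No mediator lies on a directed P→…→V path.
Neither criterion identifies P(V|do(P)) in this graph.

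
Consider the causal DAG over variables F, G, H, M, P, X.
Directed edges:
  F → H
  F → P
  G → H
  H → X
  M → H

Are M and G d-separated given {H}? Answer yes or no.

No — M and G are d-connected given {H}.

Bayes-Ball from M | {H} reaches {F,G,P}.
G ∈ reach(M|{H}) ⇒ M ⊥̸ G | {H}.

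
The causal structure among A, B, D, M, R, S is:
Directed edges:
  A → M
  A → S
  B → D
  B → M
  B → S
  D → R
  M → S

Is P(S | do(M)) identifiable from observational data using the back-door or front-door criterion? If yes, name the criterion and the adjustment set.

desc(M)\{M}={S}; candidates ⊆ {A,B,D,R}.
size 0: {}; under {} M still reaches {A,B,D,R,S} ∋ S.
size 1: {A}, {B}, {D} …(+1); under {A} M still reaches {B,D,R,S} ∋ S.
{A,B}: M⊥S given {A,B} in G with M→· removed — back-door holds.
P(S|do(M)) = Σ_{A,B} P(S|M,A,B)·P(A,B).

P(S|do(M)): backdoor, adjust for {A, B}.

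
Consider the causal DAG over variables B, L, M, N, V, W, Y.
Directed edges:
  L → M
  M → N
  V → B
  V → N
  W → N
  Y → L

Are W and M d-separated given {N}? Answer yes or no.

No — W and M are d-connected given {N}.

Bayes-Ball from W | {N} reaches {B,L,M,V,Y}.
M ∈ reach(W|{N}) ⇒ W ⊥̸ M | {N}.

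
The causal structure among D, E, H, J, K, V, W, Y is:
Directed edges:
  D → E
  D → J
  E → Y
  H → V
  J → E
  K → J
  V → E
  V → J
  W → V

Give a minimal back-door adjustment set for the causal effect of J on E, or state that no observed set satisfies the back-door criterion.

J→E: minimal back-door set {D, V}.

desc(J)\{J}={E,Y}; candidates ⊆ {D,H,K,V,W}.
size 0: {}; under {} J still reaches {D,E,H,K,V,W,Y} ∋ E.
size 1: {D}, {H}, {K} …(+2); under {D} J still reaches {E,H,K,V,W,Y} ∋ E.
{D,V}: J⊥E given {D,V} in G with J→· removed — back-door holds.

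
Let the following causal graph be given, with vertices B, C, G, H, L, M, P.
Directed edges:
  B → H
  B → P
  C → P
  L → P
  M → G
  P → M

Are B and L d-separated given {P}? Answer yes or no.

Bayes-Ball from B | {P} reaches {C,H,L}.
L ∈ reach(B|{P}) ⇒ B ⊥̸ L | {P}.

No — B and L are d-connected given {P}.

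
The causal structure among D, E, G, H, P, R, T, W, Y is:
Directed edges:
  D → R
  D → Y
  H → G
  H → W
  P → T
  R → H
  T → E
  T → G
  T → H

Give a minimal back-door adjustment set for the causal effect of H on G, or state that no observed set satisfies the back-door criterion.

H→G: minimal back-door set {T}.

desc(H)\{H}={G,W}; candidates ⊆ {D,E,P,R,T,Y}.
size 0: {}; under {} H still reaches {D,E,G,P,R,T,Y} ∋ G.
{T}: H⊥G given {T} in G with H→· removed — back-door holds.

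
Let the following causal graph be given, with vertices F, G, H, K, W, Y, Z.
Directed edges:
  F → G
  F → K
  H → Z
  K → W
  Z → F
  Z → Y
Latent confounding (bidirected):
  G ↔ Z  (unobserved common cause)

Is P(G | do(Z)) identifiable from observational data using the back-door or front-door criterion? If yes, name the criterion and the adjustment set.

P(G|do(Z)): frontdoor, adjust for {F}.

desc(Z)\{Z}={F,G,K,W,Y}; candidates ⊆ {H}.
Z↔G: latent back-door arc(s) into Z.
size 0: {}; under {} Z still reaches {G,H} ∋ G.
size 1: {H}; under {H} Z still reaches {G} ∋ G.
Z↔G cannot be blocked by any observed set — no back-door set.
{F}: (i) intercepts every directed Z→G path; (ii) no back-door Z→{F}; (iii) {Z} blocks every back-door {F}→G. Front-door holds.
P(G|do(Z)) = Σ_{F} P(F|Z) Σ_{Z'} P(G|F,Z')P(Z').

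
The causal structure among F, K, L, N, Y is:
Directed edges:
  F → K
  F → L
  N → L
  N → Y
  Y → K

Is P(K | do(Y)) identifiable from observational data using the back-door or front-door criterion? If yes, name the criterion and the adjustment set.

desc(Y)\{Y}={K}; candidates ⊆ {F,L,N}.
∅: Y⊥K given ∅ in G with Y→· removed — back-door holds.
P(K|do(Y)) = P(K|Y) — no adjustment needed.

P(K|do(Y)): backdoor, adjust for ∅.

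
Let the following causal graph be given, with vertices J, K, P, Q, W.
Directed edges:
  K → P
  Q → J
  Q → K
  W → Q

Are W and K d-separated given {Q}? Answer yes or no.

Bayes-Ball from W | {Q} reaches ∅.
K ∉ reach(W|{Q}) ⇒ W ⊥ K | {Q}.

Yes — W ⊥ K | {Q}.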